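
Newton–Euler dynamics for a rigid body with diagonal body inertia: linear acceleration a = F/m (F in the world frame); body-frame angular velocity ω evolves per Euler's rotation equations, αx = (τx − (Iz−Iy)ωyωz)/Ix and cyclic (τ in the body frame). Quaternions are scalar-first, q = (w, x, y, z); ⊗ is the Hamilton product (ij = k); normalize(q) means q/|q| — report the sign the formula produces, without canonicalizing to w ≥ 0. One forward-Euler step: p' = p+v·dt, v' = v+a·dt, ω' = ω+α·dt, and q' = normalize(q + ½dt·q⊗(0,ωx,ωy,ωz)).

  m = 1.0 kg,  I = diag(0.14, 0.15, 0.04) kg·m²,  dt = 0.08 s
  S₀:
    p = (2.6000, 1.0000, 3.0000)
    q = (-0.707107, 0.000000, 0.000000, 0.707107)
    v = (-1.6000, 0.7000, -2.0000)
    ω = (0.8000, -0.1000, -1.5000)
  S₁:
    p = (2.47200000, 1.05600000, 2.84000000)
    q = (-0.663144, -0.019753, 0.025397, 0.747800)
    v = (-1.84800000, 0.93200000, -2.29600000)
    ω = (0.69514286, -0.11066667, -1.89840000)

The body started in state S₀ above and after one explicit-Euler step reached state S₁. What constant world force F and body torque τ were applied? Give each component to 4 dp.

F = (-3.1000, 2.9000, -3.7000)
τ = (-0.2000, -0.1400, -0.2000)

v₁ − v₀ = (-0.24800000, 0.23200000, -0.29600000)
m·(v₁−v₀)/dt = (-3.1000, 2.9000, -3.7000)
ω₁ − ω₀ = (-0.10485714, -0.01066667, -0.39840000)
I·α + gyro = (-0.2000, -0.1400, -0.2000)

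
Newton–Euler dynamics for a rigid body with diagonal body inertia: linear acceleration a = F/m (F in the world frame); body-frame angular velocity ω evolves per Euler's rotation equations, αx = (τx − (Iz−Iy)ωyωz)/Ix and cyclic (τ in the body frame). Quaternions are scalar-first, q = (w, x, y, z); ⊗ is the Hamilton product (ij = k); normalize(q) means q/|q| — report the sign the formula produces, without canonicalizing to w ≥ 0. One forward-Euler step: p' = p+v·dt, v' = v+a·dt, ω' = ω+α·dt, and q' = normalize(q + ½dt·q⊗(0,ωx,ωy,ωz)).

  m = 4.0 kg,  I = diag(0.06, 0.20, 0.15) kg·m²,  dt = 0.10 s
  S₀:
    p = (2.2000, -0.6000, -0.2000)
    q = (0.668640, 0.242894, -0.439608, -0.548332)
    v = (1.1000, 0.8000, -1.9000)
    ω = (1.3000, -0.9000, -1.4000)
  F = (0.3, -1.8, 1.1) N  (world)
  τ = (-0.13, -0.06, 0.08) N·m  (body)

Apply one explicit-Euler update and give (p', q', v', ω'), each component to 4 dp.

precession coupling ω×(Iω) = (-0.0630, 0.1638, -0.1638)
angular accel α = (-1.1167, -1.1190, 1.6253)
ω + α·dt = (1.1883, -1.0119, -1.2375)
q⊗(0,ω) = (-1.4790742, 0.9911844, -0.9745560, -0.5832102)
updated quaternion q' = (0.5914, 0.2908, -0.4856, -0.5743)
linear accel F/m = (0.0750, -0.4500, 0.2750)
new position p' = (2.3100, -0.5200, -0.3900)
new velocity v' = (1.1075, 0.7550, -1.8725)

p' = (2.3100, -0.5200, -0.3900)
q' = (0.5914, 0.2908, -0.4856, -0.5743)
v' = (1.1075, 0.7550, -1.8725)
ω' = (1.1883, -1.0119, -1.2375)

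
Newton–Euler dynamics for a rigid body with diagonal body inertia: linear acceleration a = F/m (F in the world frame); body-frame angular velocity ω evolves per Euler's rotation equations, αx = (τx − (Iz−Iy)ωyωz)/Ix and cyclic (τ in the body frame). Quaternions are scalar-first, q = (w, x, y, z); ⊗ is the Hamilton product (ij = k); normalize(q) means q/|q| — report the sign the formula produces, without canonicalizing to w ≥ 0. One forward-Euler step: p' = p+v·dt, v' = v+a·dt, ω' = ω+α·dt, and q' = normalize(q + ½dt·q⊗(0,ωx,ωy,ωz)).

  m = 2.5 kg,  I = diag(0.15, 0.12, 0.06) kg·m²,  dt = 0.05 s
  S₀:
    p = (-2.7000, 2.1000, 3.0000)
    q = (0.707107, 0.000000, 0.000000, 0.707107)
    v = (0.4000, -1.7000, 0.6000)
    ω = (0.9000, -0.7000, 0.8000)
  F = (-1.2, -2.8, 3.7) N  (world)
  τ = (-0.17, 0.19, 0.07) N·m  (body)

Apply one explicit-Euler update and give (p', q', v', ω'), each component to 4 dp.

p' = (-2.6800, 2.0150, 3.0300)
q' = (0.6925, 0.0283, 0.0035, 0.7208)
v' = (0.3760, -1.7560, 0.6740)
ω' = (0.8321, -0.6478, 0.8426)

p' = p + v·dt = (-2.6800, 2.0150, 3.0300)
new velocity v' = (0.3760, -1.7560, 0.6740)
ω×(Iω) gyroscopic = (0.0336, 0.0648, 0.0189)
α = I⁻¹(τ − ω×Iω) = (-1.3573, 1.0433, 0.8517)
ω + α·dt = (0.8321, -0.6478, 0.8426)
2q̇ = q⊗(0,ω) = (-0.5656856, 1.1313712, 0.1414214, 0.5656856)
q' = normalize(q + ½dt·q⊗(0,ω)) = (0.6925, 0.0283, 0.0035, 0.7208)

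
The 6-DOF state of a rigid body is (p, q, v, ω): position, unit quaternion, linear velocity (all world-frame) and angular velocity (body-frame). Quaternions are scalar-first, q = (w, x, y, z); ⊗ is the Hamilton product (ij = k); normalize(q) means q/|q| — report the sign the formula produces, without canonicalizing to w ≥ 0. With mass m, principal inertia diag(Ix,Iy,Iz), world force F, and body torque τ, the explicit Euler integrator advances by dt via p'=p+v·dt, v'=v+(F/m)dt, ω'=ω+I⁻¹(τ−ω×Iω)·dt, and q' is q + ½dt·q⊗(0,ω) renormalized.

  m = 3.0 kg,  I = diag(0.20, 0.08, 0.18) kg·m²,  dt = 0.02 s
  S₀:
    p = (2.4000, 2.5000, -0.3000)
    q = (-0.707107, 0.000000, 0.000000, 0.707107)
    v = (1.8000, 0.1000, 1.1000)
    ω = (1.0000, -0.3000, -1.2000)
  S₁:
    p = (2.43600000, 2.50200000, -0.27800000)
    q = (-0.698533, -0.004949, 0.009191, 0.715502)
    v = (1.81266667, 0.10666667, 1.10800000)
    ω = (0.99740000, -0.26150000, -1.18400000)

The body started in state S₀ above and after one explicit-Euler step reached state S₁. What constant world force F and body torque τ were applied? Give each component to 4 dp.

velocity change Δv = (0.01266667, 0.00666667, 0.00800000)
F = m·Δv/dt = (1.9000, 1.0000, 1.2000)
rate change Δω = (-0.00260000, 0.03850000, 0.01600000)
precession coupling = (0.0360, -0.0240, 0.0360)
τ = I·(Δω/dt) + ω₀×(Iω₀) = (0.0100, 0.1300, 0.1800)

F = (1.9000, 1.0000, 1.2000)
τ = (0.0100, 0.1300, 0.1800)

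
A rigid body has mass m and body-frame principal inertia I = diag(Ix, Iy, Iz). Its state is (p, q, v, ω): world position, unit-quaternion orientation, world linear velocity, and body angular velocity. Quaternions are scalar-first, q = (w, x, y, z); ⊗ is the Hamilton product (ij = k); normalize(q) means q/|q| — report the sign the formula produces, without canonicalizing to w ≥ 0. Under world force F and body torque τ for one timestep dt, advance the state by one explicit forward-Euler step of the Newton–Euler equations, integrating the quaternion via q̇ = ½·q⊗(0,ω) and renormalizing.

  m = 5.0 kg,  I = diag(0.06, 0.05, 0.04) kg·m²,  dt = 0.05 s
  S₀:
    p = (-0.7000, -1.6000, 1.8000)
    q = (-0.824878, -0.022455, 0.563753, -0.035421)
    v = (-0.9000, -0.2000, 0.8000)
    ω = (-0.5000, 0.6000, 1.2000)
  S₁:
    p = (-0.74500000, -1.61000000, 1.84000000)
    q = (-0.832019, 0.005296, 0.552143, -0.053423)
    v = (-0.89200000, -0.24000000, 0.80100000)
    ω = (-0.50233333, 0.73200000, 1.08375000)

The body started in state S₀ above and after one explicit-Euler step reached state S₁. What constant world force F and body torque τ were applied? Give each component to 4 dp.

v₁ − v₀ = (0.00800000, -0.04000000, 0.00100000)
m·(v₁−v₀)/dt = (0.8000, -4.0000, 0.1000)
ω₁ − ω₀ = (-0.00233333, 0.13200000, -0.11625000)
gyro term ω₀×Iω₀ = (-0.0072, -0.0120, 0.0030)
τ = I·(Δω/dt) + ω₀×(Iω₀) = (-0.0100, 0.1200, -0.0900)

F = (0.8000, -4.0000, 0.1000)
τ = (-0.0100, 0.1200, -0.0900)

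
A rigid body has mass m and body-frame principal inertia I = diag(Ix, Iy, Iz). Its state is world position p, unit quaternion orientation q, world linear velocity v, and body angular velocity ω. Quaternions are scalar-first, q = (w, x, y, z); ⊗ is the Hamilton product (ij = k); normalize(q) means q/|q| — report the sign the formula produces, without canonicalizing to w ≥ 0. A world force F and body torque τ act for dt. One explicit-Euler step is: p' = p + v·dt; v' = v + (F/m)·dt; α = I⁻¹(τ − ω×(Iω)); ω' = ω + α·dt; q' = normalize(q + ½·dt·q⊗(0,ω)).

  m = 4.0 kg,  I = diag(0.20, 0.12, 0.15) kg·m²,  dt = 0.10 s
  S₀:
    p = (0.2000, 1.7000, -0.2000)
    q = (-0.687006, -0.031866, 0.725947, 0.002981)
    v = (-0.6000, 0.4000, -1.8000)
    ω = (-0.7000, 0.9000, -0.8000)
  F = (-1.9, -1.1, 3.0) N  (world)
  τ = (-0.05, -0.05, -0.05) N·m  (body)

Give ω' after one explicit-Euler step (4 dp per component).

ω×(Iω) gyroscopic = (-0.0216, 0.0280, 0.0504)
angular accel α = (-0.1420, -0.6500, -0.6693)
ω' = ω + α·dt = (-0.7142, 0.8350, -0.8669)

ω' = (-0.7142, 0.8350, -0.8669)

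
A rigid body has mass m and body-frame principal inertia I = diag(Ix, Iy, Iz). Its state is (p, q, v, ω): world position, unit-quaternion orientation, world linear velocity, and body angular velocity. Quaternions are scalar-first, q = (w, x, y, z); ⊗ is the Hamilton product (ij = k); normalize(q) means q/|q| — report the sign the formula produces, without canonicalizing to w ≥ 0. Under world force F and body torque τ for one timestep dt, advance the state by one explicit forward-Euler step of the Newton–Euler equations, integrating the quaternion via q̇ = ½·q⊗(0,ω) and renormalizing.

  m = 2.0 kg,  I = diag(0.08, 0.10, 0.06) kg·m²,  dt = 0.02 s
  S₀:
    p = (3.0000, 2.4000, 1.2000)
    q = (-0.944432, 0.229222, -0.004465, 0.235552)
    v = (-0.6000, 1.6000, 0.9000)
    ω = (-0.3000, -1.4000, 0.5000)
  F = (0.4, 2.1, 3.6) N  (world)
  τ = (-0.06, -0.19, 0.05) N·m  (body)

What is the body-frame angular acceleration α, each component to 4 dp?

α = (-1.1000, -1.8700, 0.6933)

precession coupling ω×(Iω) = (0.0280, -0.0030, 0.0084)
angular accel α = (-1.1000, -1.8700, 0.6933)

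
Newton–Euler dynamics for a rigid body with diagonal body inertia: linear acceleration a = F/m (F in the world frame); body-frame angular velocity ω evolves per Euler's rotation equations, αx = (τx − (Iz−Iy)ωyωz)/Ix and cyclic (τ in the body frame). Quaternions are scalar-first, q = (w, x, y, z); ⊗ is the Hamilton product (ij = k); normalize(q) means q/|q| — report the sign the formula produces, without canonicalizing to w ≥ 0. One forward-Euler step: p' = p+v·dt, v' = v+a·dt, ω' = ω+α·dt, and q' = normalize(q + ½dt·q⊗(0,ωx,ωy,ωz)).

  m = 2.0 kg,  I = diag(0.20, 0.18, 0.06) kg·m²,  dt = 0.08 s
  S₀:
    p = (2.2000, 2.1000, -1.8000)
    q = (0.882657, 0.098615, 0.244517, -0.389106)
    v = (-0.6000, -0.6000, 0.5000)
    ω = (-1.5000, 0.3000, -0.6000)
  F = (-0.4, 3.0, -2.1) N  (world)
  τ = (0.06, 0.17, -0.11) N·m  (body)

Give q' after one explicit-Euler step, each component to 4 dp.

q⊗(0,ω) = (-0.1588962, -1.3539639, 0.9076251, -0.1332342)
q + ½dt·q⊗(0,ω), renormalized = (0.8744, 0.0444, 0.2802, -0.3936)

q' = (0.8744, 0.0444, 0.2802, -0.3936)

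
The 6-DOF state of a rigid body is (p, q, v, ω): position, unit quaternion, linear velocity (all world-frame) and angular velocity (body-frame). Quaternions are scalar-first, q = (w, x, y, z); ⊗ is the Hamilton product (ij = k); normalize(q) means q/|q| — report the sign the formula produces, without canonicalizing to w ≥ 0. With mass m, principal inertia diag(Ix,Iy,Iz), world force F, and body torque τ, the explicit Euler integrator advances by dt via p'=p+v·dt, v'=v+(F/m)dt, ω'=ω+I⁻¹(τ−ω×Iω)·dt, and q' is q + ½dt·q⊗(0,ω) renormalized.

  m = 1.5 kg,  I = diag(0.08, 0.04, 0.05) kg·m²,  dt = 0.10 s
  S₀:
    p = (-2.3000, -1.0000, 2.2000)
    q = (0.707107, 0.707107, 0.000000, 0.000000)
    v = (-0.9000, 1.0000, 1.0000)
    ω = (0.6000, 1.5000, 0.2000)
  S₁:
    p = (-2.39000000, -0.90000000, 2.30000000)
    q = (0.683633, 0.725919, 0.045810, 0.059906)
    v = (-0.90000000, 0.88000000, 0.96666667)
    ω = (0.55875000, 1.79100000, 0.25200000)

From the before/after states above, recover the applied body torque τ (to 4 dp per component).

τ = (-0.0300, 0.1200, -0.0100)

ω₁ − ω₀ = (-0.04125000, 0.29100000, 0.05200000)
τ = I·(Δω/dt) + ω₀×(Iω₀) = (-0.0300, 0.1200, -0.0100)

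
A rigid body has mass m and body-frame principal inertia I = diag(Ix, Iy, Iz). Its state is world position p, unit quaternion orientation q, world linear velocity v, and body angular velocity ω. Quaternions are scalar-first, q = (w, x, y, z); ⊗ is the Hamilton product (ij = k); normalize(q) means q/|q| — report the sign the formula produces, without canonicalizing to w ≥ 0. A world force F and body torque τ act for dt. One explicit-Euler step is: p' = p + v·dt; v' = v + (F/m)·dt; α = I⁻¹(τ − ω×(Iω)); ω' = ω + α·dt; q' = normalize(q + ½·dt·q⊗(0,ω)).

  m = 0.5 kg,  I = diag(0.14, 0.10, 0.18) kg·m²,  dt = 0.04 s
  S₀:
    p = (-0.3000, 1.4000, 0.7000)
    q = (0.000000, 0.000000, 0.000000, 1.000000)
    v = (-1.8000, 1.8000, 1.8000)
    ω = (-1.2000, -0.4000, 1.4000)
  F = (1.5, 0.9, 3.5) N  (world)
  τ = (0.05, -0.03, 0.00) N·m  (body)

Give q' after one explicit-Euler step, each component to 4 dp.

q⊗(0,ω) = (-1.4000000, 0.4000000, -1.2000000, 0.0000000)
updated quaternion q' = (-0.0280, 0.0080, -0.0240, 0.9993)

q' = (-0.0280, 0.0080, -0.0240, 0.9993)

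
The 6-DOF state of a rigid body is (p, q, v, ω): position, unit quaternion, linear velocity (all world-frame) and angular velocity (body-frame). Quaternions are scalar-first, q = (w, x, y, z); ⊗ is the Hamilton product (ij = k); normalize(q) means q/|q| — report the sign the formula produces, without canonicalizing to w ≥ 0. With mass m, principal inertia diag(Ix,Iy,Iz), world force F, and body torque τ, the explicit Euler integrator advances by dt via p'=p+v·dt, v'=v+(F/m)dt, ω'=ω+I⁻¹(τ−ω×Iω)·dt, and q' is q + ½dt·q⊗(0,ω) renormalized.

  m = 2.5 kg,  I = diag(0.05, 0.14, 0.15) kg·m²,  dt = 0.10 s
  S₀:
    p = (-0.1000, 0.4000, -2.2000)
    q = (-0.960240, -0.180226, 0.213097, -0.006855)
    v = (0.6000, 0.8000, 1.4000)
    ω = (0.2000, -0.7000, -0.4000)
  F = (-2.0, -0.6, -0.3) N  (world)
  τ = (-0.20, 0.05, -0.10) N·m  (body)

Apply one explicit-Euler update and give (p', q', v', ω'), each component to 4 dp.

p' = p + v·dt = (-0.0400, 0.4800, -2.0600)
new velocity v' = (0.5200, 0.7760, 1.3880)
precession coupling ω×(Iω) = (0.0028, 0.0080, -0.0126)
angular accel α = (-4.0560, 0.3000, -0.5827)
ω + α·dt = (-0.2056, -0.6700, -0.4583)
q⊗(0,ω) = (0.1824711, -0.2820853, 0.5987066, 0.4676348)
updated quaternion q' = (-0.9503, -0.1942, 0.2428, 0.0165)

p' = (-0.0400, 0.4800, -2.0600)
q' = (-0.9503, -0.1942, 0.2428, 0.0165)
v' = (0.5200, 0.7760, 1.3880)
ω' = (-0.2056, -0.6700, -0.4583)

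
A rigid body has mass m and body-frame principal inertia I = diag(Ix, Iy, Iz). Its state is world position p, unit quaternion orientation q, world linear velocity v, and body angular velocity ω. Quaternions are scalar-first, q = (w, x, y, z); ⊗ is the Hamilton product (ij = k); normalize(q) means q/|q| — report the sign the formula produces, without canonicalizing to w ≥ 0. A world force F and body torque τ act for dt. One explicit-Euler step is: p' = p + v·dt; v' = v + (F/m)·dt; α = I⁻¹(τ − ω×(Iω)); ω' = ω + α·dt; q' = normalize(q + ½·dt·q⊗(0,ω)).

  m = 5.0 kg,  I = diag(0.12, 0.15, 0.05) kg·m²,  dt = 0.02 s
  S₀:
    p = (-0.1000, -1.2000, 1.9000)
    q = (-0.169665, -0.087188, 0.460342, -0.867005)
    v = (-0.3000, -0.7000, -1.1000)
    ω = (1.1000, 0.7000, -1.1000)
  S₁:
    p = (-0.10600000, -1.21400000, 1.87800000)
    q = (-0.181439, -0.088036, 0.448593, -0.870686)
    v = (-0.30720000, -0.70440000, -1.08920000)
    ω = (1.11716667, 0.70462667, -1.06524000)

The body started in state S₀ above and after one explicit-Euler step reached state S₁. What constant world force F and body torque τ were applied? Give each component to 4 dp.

v₁ − v₀ = (-0.00720000, -0.00440000, 0.01080000)
applied force F = (-1.8000, -1.1000, 2.7000)
rate change Δω = (0.01716667, 0.00462667, 0.03476000)
applied torque τ = (0.1800, -0.0500, 0.1100)

F = (-1.8000, -1.1000, 2.7000)
τ = (0.1800, -0.0500, 0.1100)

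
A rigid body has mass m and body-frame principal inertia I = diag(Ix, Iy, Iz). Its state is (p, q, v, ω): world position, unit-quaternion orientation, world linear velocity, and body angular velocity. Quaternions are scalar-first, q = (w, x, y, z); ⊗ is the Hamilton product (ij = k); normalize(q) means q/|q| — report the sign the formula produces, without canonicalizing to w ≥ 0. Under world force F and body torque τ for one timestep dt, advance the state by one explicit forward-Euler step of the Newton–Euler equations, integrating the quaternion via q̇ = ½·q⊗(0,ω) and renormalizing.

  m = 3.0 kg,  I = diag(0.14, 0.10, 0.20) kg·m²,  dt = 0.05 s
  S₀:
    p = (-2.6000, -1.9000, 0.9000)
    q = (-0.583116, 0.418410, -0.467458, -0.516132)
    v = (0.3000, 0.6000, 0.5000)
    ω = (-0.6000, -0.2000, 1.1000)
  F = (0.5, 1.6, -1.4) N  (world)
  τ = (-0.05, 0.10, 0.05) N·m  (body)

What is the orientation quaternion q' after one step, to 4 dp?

Hamilton product q⊗(0,ω) = (0.7252996, -0.2675606, -0.0339486, -1.0055844)
updated quaternion q' = (-0.5647, 0.4115, -0.4681, -0.5410)

q' = (-0.5647, 0.4115, -0.4681, -0.5410)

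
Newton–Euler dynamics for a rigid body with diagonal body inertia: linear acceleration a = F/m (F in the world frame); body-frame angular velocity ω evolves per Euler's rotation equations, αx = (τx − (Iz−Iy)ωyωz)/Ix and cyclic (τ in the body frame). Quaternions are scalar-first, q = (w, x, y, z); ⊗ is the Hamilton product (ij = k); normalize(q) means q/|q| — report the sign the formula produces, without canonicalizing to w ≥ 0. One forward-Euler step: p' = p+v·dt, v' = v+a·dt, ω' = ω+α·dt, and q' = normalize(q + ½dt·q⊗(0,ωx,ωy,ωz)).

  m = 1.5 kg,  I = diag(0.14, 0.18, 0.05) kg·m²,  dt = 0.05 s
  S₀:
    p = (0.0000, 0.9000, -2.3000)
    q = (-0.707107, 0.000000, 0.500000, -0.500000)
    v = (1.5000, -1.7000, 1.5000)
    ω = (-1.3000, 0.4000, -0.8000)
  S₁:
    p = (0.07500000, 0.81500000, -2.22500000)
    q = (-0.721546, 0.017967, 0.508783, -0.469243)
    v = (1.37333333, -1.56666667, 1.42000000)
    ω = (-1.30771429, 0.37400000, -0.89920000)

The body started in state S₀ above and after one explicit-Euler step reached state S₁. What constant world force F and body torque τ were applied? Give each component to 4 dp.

velocity change Δv = (-0.12666667, 0.13333333, -0.08000000)
m·(v₁−v₀)/dt = (-3.8000, 4.0000, -2.4000)
ω₁ − ω₀ = (-0.00771429, -0.02600000, -0.09920000)
gyro term ω₀×Iω₀ = (0.0416, 0.0936, -0.0208)
τ = I·(Δω/dt) + ω₀×(Iω₀) = (0.0200, 0.0000, -0.1200)

F = (-3.8000, 4.0000, -2.4000)
τ = (0.0200, 0.0000, -0.1200)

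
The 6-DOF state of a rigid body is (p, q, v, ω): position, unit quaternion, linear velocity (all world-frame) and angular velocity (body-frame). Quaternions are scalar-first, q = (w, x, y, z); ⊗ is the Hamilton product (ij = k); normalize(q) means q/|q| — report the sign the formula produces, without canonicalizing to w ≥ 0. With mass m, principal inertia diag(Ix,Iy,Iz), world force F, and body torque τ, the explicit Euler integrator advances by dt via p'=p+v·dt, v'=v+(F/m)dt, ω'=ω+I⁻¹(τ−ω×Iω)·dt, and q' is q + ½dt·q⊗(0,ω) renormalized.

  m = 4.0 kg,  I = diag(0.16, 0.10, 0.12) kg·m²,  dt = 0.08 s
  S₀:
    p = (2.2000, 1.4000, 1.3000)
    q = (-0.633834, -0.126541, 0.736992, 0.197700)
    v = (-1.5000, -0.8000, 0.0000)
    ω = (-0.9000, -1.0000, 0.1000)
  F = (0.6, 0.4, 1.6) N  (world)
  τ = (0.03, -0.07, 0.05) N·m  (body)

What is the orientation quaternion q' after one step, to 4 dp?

2q̇ = q⊗(0,ω) = (0.6033351, 0.8418498, 0.4685581, 0.7264504)
updated quaternion q' = (-0.6088, -0.0927, 0.7546, 0.2264)

q' = (-0.6088, -0.0927, 0.7546, 0.2264)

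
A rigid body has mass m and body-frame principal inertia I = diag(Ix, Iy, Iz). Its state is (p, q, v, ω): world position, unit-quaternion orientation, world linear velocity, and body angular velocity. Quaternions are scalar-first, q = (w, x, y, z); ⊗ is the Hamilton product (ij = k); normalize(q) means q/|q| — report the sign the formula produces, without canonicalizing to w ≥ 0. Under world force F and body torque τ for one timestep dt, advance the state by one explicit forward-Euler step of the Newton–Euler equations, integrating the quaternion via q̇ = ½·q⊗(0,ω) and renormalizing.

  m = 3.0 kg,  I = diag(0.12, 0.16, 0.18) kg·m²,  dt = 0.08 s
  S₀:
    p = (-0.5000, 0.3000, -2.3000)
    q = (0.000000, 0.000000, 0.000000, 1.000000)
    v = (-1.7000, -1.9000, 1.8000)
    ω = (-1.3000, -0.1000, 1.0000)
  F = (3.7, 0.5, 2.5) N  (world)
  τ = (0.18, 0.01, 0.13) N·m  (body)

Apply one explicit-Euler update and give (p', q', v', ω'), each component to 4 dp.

p' = (-0.6360, 0.1480, -2.1560)
q' = (-0.0399, 0.0040, -0.0519, 0.9978)
v' = (-1.6013, -1.8867, 1.8667)
ω' = (-1.1787, -0.1340, 1.0555)

(τ − ω×Iω)/I = (1.5167, -0.4250, 0.6933)
ω + α·dt = (-1.1787, -0.1340, 1.0555)
Hamilton product q⊗(0,ω) = (-1.0000000, 0.1000000, -1.3000000, 0.0000000)
q' = normalize(q + ½dt·q⊗(0,ω)) = (-0.0399, 0.0040, -0.0519, 0.9978)
p' = p + v·dt = (-0.6360, 0.1480, -2.1560)
new velocity v' = (-1.6013, -1.8867, 1.8667)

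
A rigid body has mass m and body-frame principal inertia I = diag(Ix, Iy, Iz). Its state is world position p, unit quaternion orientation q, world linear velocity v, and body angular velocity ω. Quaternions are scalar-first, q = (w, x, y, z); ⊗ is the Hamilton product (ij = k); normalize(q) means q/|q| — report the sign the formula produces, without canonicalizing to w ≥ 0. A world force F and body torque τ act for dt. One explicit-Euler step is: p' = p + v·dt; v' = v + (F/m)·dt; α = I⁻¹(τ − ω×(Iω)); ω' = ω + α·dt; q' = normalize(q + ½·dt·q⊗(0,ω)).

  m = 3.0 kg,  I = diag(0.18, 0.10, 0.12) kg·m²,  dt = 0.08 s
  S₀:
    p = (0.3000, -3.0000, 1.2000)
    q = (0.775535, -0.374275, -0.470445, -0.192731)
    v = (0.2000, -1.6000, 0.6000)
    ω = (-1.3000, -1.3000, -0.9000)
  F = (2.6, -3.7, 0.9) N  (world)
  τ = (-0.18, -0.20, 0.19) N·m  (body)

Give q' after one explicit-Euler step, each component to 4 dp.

q' = (0.7223, -0.4063, -0.5125, -0.2249)

q⊗(0,ω) = (-1.2715939, -0.8353453, -1.0944927, -0.8230025)
updated quaternion q' = (0.7223, -0.4063, -0.5125, -0.2249)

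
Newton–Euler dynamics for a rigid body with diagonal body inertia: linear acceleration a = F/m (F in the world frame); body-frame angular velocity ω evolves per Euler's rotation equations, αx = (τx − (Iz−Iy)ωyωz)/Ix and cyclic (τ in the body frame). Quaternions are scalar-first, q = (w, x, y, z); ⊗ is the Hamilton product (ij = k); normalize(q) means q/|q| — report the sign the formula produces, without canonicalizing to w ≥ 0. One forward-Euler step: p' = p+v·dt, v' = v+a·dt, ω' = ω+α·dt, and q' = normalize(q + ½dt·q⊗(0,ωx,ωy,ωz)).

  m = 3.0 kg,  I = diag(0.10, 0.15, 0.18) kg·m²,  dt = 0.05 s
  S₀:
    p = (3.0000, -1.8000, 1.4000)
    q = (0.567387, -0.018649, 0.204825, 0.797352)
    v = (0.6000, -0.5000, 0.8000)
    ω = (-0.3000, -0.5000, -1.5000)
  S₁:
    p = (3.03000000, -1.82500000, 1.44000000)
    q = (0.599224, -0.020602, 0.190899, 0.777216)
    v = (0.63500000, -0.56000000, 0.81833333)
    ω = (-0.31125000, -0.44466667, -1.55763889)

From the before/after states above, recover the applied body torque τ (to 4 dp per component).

Δω = ω₁−ω₀ = (-0.01125000, 0.05533333, -0.05763889)
ω₀×(Iω₀) = (0.0225, -0.0360, 0.0075)
I·α + gyro = (0.0000, 0.1300, -0.2000)

τ = (0.0000, 0.1300, -0.2000)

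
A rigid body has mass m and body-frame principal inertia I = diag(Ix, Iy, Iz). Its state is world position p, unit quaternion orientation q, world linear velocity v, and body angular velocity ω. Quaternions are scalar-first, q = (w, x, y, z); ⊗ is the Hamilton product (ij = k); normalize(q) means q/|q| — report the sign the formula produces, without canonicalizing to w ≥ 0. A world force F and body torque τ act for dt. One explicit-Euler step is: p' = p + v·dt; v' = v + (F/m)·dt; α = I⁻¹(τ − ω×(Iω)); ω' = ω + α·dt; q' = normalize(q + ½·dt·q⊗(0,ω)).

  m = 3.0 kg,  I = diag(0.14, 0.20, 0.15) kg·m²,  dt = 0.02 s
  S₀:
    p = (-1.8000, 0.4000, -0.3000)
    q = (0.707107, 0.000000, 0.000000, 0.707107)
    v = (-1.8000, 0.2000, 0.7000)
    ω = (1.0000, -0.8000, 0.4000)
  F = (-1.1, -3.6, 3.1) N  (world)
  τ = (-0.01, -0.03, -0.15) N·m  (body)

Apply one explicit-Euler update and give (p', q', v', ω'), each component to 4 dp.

p' = (-1.8360, 0.4040, -0.2860)
q' = (0.7042, 0.0127, 0.0014, 0.7099)
v' = (-1.8073, 0.1760, 0.7207)
ω' = (0.9963, -0.8026, 0.3864)

new position p' = (-1.8360, 0.4040, -0.2860)
v' = v + a·dt = (-1.8073, 0.1760, 0.7207)
ω×(Iω) gyroscopic = (0.0160, -0.0040, -0.0480)
(τ − ω×Iω)/I = (-0.1857, -0.1300, -0.6800)
ω' = ω + α·dt = (0.9963, -0.8026, 0.3864)
Hamilton product q⊗(0,ω) = (-0.2828428, 1.2727926, 0.1414214, 0.2828428)
q + ½dt·q⊗(0,ω), renormalized = (0.7042, 0.0127, 0.0014, 0.7099)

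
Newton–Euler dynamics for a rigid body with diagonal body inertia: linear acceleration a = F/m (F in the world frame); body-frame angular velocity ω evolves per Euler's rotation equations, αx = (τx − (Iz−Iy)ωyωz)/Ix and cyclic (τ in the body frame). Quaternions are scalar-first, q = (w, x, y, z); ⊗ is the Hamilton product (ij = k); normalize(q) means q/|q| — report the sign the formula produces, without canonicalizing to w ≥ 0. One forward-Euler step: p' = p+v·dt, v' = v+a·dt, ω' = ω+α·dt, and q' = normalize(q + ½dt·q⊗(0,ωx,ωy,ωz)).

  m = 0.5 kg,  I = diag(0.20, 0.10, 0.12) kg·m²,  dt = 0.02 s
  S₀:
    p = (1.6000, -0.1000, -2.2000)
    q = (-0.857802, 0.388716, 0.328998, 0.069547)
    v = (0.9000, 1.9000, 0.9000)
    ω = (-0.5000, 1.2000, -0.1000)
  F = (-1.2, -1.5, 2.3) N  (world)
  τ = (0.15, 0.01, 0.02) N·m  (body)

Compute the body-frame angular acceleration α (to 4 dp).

α = (0.7620, 0.0600, -0.3333)

precession coupling ω×(Iω) = (-0.0024, 0.0040, 0.0600)
angular accel α = (0.7620, 0.0600, -0.3333)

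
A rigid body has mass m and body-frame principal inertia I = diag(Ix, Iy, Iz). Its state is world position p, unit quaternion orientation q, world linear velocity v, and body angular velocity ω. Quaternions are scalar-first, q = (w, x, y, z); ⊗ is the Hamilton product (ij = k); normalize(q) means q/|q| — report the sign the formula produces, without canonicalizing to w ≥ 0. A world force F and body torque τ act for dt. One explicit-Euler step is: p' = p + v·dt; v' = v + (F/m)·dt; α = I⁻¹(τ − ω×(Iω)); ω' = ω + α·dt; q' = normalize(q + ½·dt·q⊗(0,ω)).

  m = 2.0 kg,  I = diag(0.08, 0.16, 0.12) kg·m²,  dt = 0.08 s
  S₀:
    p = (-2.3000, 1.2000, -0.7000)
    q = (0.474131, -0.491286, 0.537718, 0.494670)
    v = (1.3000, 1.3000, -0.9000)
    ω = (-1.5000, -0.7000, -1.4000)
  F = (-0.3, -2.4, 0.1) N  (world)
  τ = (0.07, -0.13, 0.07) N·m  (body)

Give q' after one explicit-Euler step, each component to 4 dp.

Hamilton product q⊗(0,ω) = (0.3320116, -1.1177327, -1.7616971, 0.4866938)
q' = normalize(q + ½dt·q⊗(0,ω)) = (0.4856, -0.5340, 0.4655, 0.5122)

q' = (0.4856, -0.5340, 0.4655, 0.5122)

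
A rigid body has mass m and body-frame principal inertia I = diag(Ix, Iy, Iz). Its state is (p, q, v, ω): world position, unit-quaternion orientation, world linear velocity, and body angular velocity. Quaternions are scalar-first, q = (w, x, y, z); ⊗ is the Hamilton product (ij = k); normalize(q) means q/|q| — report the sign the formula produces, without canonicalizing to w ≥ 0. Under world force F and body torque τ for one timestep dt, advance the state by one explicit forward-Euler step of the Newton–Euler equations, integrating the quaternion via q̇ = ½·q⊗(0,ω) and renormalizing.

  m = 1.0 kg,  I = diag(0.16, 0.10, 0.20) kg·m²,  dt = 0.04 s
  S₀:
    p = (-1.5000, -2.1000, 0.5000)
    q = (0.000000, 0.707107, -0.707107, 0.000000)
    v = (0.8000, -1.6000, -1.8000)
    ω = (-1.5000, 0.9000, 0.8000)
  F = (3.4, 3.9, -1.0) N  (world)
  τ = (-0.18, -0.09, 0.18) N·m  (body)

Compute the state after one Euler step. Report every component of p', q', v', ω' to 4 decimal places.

a = (3.4000, 3.9000, -1.0000)
p' = p + v·dt = (-1.4680, -2.1640, 0.4280)
v + (F/m)dt = (0.9360, -1.4440, -1.8400)
ω×(Iω) gyroscopic = (0.0720, 0.0480, 0.0810)
α = I⁻¹(τ − ω×Iω) = (-1.5750, -1.3800, 0.4950)
new body rate ω' = (-1.5630, 0.8448, 0.8198)
2q̇ = q⊗(0,ω) = (1.6970568, -0.5656856, -0.5656856, -0.4242642)
updated quaternion q' = (0.0339, 0.6953, -0.7179, -0.0085)

p' = (-1.4680, -2.1640, 0.4280)
q' = (0.0339, 0.6953, -0.7179, -0.0085)
v' = (0.9360, -1.4440, -1.8400)
ω' = (-1.5630, 0.8448, 0.8198)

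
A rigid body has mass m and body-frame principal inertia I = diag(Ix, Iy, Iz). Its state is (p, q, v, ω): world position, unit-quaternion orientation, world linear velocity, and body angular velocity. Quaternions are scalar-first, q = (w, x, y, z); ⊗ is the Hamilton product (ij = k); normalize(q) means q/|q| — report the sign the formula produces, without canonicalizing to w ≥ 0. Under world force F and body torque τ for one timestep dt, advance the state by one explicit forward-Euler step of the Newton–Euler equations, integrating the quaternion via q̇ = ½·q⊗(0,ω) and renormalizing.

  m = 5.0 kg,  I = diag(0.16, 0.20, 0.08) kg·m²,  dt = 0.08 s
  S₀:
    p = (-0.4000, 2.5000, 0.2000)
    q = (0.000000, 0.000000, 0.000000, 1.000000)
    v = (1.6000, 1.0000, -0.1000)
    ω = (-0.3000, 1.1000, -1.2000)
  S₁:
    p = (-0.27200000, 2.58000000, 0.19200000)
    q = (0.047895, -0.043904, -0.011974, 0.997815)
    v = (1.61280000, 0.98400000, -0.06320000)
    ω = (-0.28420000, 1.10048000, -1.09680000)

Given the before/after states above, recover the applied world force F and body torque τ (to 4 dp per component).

velocity change Δv = (0.01280000, -0.01600000, 0.03680000)
F = m·Δv/dt = (0.8000, -1.0000, 2.3000)
Δω = ω₁−ω₀ = (0.01580000, 0.00048000, 0.10320000)
precession coupling = (0.1584, 0.0288, -0.0132)
applied torque τ = (0.1900, 0.0300, 0.0900)

F = (0.8000, -1.0000, 2.3000)
τ = (0.1900, 0.0300, 0.0900)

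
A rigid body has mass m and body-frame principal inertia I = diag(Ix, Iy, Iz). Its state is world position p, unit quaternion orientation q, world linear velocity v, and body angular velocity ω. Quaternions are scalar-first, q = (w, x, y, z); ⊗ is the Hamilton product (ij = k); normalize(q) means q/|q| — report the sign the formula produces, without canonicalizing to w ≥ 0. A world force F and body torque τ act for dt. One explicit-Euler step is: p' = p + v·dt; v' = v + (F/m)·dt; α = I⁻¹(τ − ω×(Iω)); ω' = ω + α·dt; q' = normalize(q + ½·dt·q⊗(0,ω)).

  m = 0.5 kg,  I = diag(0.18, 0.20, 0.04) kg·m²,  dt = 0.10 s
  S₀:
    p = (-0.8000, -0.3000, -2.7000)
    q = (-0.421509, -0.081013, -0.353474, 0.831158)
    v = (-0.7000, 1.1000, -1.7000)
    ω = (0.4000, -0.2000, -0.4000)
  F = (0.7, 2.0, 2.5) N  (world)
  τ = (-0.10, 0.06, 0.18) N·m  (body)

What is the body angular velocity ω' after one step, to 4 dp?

ω' = (0.3516, -0.1588, 0.0540)

angular accel α = (-0.4844, 0.4120, 4.5400)
ω' = ω + α·dt = (0.3516, -0.1588, 0.0540)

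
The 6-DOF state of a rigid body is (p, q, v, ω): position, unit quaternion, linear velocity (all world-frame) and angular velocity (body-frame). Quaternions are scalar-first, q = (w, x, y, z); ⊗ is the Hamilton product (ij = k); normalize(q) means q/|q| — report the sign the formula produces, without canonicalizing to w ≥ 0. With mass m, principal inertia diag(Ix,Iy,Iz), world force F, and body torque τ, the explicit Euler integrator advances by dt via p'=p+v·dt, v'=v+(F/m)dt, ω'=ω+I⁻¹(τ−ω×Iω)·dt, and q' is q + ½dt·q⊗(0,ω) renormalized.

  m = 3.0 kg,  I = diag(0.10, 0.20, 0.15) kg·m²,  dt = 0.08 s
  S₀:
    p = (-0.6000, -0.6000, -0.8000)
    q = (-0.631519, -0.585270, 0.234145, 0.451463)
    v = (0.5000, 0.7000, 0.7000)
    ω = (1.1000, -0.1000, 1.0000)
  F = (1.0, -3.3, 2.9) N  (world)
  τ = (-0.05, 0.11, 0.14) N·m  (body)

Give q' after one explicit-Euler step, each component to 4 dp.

q' = (-0.6218, -0.6008, 0.2795, 0.4175)

q⊗(0,ω) = (0.2157485, -0.4153796, 1.1450312, -0.8305515)
q + ½dt·q⊗(0,ω), renormalized = (-0.6218, -0.6008, 0.2795, 0.4175)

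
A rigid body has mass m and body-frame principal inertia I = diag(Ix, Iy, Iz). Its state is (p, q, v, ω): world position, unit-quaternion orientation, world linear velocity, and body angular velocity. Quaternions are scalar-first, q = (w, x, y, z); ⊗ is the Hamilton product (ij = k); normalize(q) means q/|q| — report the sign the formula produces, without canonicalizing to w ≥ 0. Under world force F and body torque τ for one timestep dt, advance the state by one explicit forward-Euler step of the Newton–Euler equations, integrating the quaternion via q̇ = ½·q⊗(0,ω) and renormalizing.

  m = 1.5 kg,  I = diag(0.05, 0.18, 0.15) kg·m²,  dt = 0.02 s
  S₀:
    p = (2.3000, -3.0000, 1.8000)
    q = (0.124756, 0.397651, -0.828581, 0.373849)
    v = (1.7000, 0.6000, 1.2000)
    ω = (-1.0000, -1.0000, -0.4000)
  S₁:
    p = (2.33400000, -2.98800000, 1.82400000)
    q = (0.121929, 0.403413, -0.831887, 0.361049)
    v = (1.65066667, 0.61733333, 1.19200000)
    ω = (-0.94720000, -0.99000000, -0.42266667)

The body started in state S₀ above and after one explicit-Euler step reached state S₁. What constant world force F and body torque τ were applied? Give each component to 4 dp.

F = (-3.7000, 1.3000, -0.6000)
τ = (0.1200, 0.0500, -0.0400)

velocity change Δv = (-0.04933333, 0.01733333, -0.00800000)
m·(v₁−v₀)/dt = (-3.7000, 1.3000, -0.6000)
ω₁ − ω₀ = (0.05280000, 0.01000000, -0.02266667)
precession coupling = (-0.0120, -0.0400, 0.1300)
applied torque τ = (0.1200, 0.0500, -0.0400)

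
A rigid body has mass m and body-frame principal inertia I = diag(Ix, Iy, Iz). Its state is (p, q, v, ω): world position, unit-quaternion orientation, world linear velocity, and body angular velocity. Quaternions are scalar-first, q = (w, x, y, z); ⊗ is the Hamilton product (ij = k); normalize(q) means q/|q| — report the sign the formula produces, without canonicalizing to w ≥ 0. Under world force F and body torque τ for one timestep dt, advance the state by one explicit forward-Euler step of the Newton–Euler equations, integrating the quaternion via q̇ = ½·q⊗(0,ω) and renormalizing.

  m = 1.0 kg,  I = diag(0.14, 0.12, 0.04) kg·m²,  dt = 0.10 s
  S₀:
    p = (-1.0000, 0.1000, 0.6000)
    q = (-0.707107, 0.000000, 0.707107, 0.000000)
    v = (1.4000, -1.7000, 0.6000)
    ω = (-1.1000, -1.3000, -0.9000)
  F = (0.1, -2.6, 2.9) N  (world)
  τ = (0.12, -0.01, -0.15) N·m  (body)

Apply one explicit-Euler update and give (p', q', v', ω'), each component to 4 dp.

a = (0.1000, -2.6000, 2.9000)
new position p' = (-0.8600, -0.0700, 0.6600)
new velocity v' = (1.4100, -1.9600, 0.8900)
angular accel α = (1.5257, -0.9083, -3.0350)
ω + α·dt = (-0.9474, -1.3908, -1.2035)
q⊗(0,ω) = (0.9192391, 0.1414214, 0.9192391, 1.4142140)
q + ½dt·q⊗(0,ω), renormalized = (-0.6581, 0.0070, 0.7496, 0.0704)

p' = (-0.8600, -0.0700, 0.6600)
q' = (-0.6581, 0.0070, 0.7496, 0.0704)
v' = (1.4100, -1.9600, 0.8900)
ω' = (-0.9474, -1.3908, -1.2035)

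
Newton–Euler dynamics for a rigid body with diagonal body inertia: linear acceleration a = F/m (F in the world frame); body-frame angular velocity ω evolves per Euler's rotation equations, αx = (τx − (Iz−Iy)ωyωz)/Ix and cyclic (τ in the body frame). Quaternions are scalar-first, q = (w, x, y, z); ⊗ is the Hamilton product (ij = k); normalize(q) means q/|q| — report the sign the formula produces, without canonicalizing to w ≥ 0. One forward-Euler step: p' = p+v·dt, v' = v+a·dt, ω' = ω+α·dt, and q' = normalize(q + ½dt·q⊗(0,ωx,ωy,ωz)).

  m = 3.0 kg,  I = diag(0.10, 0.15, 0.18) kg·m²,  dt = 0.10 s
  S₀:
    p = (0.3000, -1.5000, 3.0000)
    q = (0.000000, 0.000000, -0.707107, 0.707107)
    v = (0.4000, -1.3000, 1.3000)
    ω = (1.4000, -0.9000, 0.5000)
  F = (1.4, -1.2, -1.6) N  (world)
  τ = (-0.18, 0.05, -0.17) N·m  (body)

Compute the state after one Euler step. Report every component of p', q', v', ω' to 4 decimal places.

a = (0.4667, -0.4000, -0.5333)
p' = p + v·dt = (0.3400, -1.6300, 3.1300)
v' = v + a·dt = (0.4467, -1.3400, 1.2467)
(τ − ω×Iω)/I = (-1.6650, 0.7067, -0.5944)
new body rate ω' = (1.2335, -0.8293, 0.4406)
Hamilton product q⊗(0,ω) = (-0.9899498, 0.2828428, 0.9899498, 0.9899498)
q + ½dt·q⊗(0,ω), renormalized = (-0.0493, 0.0141, -0.6551, 0.7538)

p' = (0.3400, -1.6300, 3.1300)
q' = (-0.0493, 0.0141, -0.6551, 0.7538)
v' = (0.4467, -1.3400, 1.2467)
ω' = (1.2335, -0.8293, 0.4406)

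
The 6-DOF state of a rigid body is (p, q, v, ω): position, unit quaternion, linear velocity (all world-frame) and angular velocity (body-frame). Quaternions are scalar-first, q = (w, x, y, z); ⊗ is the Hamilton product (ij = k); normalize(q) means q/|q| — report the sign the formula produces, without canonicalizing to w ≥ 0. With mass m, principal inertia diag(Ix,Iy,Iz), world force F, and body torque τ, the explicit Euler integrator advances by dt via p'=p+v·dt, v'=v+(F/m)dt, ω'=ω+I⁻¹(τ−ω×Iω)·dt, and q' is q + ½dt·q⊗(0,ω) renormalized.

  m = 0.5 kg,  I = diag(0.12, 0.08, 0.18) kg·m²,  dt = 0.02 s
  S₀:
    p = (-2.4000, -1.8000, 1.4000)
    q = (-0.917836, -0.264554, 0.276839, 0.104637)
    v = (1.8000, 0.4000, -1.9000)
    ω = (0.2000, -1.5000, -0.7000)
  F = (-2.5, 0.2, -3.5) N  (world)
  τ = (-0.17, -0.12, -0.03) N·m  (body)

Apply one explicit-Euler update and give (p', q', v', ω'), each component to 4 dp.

gyro term ω×Iω = (0.1050, 0.0084, 0.0120)
α = I⁻¹(τ − ω×Iω) = (-2.2917, -1.6050, -0.2333)
ω + α·dt = (0.1542, -1.5321, -0.7047)
Hamilton product q⊗(0,ω) = (0.5414152, -0.2203990, 1.2124936, 0.9839484)
q + ½dt·q⊗(0,ω), renormalized = (-0.9123, -0.2667, 0.2889, 0.1145)
linear accel F/m = (-5.0000, 0.4000, -7.0000)
p + v·dt = (-2.3640, -1.7920, 1.3620)
v' = v + a·dt = (1.7000, 0.4080, -2.0400)

p' = (-2.3640, -1.7920, 1.3620)
q' = (-0.9123, -0.2667, 0.2889, 0.1145)
v' = (1.7000, 0.4080, -2.0400)
ω' = (0.1542, -1.5321, -0.7047)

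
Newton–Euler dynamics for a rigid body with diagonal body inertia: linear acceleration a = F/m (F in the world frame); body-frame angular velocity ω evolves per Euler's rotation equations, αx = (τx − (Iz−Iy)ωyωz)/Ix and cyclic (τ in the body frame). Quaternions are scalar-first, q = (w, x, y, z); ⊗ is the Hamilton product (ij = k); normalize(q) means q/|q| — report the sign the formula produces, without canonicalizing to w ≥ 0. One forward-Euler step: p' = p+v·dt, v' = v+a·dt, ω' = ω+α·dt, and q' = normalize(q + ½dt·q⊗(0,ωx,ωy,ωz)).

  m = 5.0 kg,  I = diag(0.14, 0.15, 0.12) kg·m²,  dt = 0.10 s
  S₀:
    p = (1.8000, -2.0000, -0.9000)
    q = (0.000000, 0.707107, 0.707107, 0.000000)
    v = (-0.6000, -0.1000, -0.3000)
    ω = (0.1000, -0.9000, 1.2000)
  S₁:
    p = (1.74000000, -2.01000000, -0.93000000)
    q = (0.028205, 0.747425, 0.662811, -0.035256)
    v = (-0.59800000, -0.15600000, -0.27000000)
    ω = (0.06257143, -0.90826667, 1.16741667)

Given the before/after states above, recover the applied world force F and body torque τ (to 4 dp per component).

velocity change Δv = (0.00200000, -0.05600000, 0.03000000)
applied force F = (0.1000, -2.8000, 1.5000)
Δω = ω₁−ω₀ = (-0.03742857, -0.00826667, -0.03258333)
precession coupling = (0.0324, 0.0024, -0.0009)
τ = I·(Δω/dt) + ω₀×(Iω₀) = (-0.0200, -0.0100, -0.0400)

F = (0.1000, -2.8000, 1.5000)
τ = (-0.0200, -0.0100, -0.0400)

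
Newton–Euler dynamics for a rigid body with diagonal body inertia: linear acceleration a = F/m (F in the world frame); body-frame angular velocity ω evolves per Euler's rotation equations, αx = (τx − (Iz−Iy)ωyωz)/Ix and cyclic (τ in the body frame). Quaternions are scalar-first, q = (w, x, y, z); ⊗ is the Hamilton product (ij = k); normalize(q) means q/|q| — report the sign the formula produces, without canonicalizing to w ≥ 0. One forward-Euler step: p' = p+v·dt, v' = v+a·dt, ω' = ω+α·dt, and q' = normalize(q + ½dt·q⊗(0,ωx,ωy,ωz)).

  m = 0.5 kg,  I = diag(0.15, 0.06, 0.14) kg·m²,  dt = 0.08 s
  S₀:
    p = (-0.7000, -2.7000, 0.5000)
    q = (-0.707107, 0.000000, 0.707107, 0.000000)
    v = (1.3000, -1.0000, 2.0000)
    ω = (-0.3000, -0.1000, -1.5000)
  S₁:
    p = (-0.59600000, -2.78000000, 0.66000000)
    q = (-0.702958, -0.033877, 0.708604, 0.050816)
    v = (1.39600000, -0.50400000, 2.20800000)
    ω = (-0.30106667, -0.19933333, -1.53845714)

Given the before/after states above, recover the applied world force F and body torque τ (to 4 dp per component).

ω₁ − ω₀ = (-0.00106667, -0.09933333, -0.03845714)
precession coupling = (0.0120, 0.0045, -0.0027)
I·α + gyro = (0.0100, -0.0700, -0.0700)
Δv = v₁−v₀ = (0.09600000, 0.49600000, 0.20800000)
m·(v₁−v₀)/dt = (0.6000, 3.1000, 1.3000)

F = (0.6000, 3.1000, 1.3000)
τ = (0.0100, -0.0700, -0.0700)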